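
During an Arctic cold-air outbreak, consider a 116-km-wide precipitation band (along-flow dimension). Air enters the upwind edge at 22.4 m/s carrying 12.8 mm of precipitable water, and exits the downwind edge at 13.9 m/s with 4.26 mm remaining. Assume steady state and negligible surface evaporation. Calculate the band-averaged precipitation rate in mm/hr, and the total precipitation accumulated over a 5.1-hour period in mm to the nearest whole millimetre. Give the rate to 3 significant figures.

R ≈ 7.06 mm/hr; total ≈ 36 mm

Column moisture flux per unit crosswind length is F = V × PW.
Inflow: F_in = 22.4 × 12.8 = 286.72 mm·m/s
Outflow: F_out = 13.9 × 4.26 = 59.214 mm·m/s
Steady-state rate R = (F_in − F_out)/L = (286.72 − 59.214) / 116000 m = 1.961e-03 mm/s.
R = 1.961e-03 × 3600 = 7.06 mm/hr.
Over 5.1 h: total = 7.06 × 5.1 = 36.006 ≈ 36 mm.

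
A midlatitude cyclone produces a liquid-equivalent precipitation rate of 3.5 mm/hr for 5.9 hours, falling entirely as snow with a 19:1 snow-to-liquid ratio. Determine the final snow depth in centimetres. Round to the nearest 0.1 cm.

snow depth ≈ 39.2 cm

Liquid-equivalent depth = 3.5 × 5.9 = 20.65 mm.
Snow depth = 20.65 mm × 19 = 392.35 mm = 39.2 cm.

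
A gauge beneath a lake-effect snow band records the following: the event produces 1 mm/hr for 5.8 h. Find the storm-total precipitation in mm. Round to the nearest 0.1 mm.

Total = Σ Rᵢ Δtᵢ = 1 × 5.8
      = 5.8 = 5.8 mm.

total ≈ 5.8 mm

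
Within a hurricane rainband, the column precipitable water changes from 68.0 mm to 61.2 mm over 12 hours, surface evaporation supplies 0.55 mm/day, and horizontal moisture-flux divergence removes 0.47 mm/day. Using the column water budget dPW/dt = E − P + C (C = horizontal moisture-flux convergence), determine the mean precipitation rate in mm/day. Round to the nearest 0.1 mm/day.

dPW/dt = (61.2 − 68.0) mm / (12/24 day) = -13.600 mm/day.
P = E + C − dPW/dt = 0.55 + (-0.47) − (-13.600) = 13.7 mm/day.

P ≈ 13.7 mm/day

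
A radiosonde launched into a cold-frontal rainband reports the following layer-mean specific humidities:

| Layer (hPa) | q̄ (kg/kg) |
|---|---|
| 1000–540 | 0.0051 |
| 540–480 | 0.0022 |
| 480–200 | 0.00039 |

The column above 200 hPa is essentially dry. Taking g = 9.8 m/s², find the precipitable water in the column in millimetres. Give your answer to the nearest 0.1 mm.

PW ≈ 26.4 mm

Precipitable water is the column-integrated vapour mass per unit area: PW = (1/g) Σ q̄ Δp, with q in kg/kg and Δp in Pa (1 kg/m² of water = 1 mm).
Layer 1000–540 hPa: Δp = 460 hPa = 46000 Pa, q̄ = 0.0051 kg/kg → 0.0051 × 46000 / 9.8 = 23.94 mm
Layer 540–480 hPa: Δp = 60 hPa = 6000 Pa, q̄ = 0.0022 kg/kg → 0.0022 × 6000 / 9.8 = 1.35 mm
Layer 480–200 hPa: Δp = 280 hPa = 28000 Pa, q̄ = 0.00039 kg/kg → 0.00039 × 28000 / 9.8 = 1.11 mm
PW = 23.94 + 1.35 + 1.11 = 26.40 ≈ 26.4 mm.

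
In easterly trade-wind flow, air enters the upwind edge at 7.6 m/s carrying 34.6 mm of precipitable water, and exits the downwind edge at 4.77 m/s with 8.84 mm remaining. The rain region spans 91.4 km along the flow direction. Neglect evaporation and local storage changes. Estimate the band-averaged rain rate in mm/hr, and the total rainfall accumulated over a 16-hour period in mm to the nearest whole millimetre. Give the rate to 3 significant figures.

R ≈ 8.70 mm/hr; total ≈ 139 mm

Column moisture flux per unit crosswind length is F = V × PW.
Inflow: F_in = 7.6 × 34.6 = 262.96 mm·m/s
Outflow: F_out = 4.77 × 8.84 = 42.1668 mm·m/s
Steady-state rate R = (F_in − F_out)/L = (262.96 − 42.1668) / 91400 m = 2.416e-03 mm/s.
R = 2.416e-03 × 3600 = 8.70 mm/hr.
Over 16 h: total = 8.70 × 16 = 139.2 ≈ 139 mm.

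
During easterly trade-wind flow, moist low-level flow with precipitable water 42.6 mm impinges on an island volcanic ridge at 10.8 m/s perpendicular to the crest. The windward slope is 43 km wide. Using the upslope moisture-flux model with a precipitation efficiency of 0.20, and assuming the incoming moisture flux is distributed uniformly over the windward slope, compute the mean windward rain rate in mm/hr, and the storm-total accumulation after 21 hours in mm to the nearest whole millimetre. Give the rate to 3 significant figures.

Incoming column moisture flux per unit ridge length: F = V × PW = 10.8 × 42.6 = 460.08 mm·m/s.
Spread over the 43 km slope with efficiency ε = 0.20: R = ε·F/W = 0.20 × 460.08 / 43000 m = 2.140e-03 mm/s.
R = 2.140e-03 × 3600 = 7.70 mm/hr.
Over 21 h: total = 7.70 × 21 = 161.7 ≈ 162 mm.

R ≈ 7.70 mm/hr; total ≈ 162 mm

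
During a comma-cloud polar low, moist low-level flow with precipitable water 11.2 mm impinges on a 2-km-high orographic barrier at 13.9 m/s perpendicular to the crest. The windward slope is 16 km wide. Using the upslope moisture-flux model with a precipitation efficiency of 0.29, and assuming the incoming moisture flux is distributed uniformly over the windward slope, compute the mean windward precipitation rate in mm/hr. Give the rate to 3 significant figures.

Incoming column moisture flux per unit ridge length: F = V × PW = 13.9 × 11.2 = 155.68 mm·m/s.
Spread over the 16 km slope with efficiency ε = 0.29: R = ε·F/W = 0.29 × 155.68 / 16000 m = 2.822e-03 mm/s.
R = 2.822e-03 × 3600 = 10.2 mm/hr.

R ≈ 10.2 mm/hr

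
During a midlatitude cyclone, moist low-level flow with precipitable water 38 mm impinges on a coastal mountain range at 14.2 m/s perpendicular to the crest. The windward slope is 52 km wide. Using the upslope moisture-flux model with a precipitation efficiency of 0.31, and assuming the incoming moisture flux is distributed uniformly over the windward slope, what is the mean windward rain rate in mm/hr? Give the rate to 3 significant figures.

Incoming column moisture flux per unit ridge length: F = V × PW = 14.2 × 38 = 539.6 mm·m/s.
Spread over the 52 km slope with efficiency ε = 0.31: R = ε·F/W = 0.31 × 539.6 / 52000 m = 3.217e-03 mm/s.
R = 3.217e-03 × 3600 = 11.6 mm/hr.

R ≈ 11.6 mm/hr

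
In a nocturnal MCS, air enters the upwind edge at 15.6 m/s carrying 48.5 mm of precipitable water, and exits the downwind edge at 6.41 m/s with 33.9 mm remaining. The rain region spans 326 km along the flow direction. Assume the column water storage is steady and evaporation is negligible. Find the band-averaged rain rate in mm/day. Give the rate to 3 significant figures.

R ≈ 143 mm/day

Column moisture flux per unit crosswind length is F = V × PW.
Inflow: F_in = 15.6 × 48.5 = 756.6 mm·m/s
Outflow: F_out = 6.41 × 33.9 = 217.299 mm·m/s
Steady-state rate R = (F_in − F_out)/L = (756.6 − 217.299) / 326000 m = 1.654e-03 mm/s.
R = 1.654e-03 × 3600 × 24 = 143 mm/day.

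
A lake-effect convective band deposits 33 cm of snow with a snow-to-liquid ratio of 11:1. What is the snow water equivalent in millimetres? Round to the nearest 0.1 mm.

SWE ≈ 30.0 mm

SWE = snow depth / ratio = 33 cm / 11 = 3.000 cm = 30.0 mm.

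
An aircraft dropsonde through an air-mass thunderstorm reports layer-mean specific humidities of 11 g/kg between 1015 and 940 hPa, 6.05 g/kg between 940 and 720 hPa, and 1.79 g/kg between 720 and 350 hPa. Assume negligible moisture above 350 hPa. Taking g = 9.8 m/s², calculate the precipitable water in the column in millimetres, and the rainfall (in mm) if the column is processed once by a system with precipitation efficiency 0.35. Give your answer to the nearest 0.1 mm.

PW ≈ 28.8 mm; rainfall ≈ 10.1 mm

Precipitable water is the column-integrated vapour mass per unit area: PW = (1/g) Σ q̄ Δp, with q in kg/kg and Δp in Pa (1 kg/m² of water = 1 mm).
Layer 1015–940 hPa: Δp = 75 hPa = 7500 Pa, q̄ = 0.011 kg/kg → 0.011 × 7500 / 9.8 = 8.42 mm
Layer 940–720 hPa: Δp = 220 hPa = 22000 Pa, q̄ = 0.00605 kg/kg → 0.00605 × 22000 / 9.8 = 13.58 mm
Layer 720–350 hPa: Δp = 370 hPa = 37000 Pa, q̄ = 0.00179 kg/kg → 0.00179 × 37000 / 9.8 = 6.76 mm
PW = 8.42 + 13.58 + 6.76 = 28.76 ≈ 28.8 mm.
Rainfall = ε × PW = 0.35 × 28.8 = 10.1 mm.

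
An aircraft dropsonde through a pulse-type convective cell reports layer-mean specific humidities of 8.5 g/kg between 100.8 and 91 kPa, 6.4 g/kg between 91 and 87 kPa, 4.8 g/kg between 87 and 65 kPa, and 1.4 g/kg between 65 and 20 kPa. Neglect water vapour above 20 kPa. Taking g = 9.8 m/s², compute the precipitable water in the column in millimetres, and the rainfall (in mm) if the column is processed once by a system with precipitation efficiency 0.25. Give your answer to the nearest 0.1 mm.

PW ≈ 28.3 mm; rainfall ≈ 7.1 mm

Precipitable water is the column-integrated vapour mass per unit area: PW = (1/g) Σ q̄ Δp, with q in kg/kg and Δp in Pa (1 kg/m² of water = 1 mm).
Layer 100.8–91 kPa: Δp = 98 hPa = 9800 Pa, q̄ = 0.0085 kg/kg → 0.0085 × 9800 / 9.8 = 8.50 mm
Layer 91–87 kPa: Δp = 40 hPa = 4000 Pa, q̄ = 0.0064 kg/kg → 0.0064 × 4000 / 9.8 = 2.61 mm
Layer 87–65 kPa: Δp = 220 hPa = 22000 Pa, q̄ = 0.0048 kg/kg → 0.0048 × 22000 / 9.8 = 10.78 mm
Layer 65–20 kPa: Δp = 450 hPa = 45000 Pa, q̄ = 0.0014 kg/kg → 0.0014 × 45000 / 9.8 = 6.43 mm
PW = 8.50 + 2.61 + 10.78 + 6.43 = 28.32 ≈ 28.3 mm.
Rainfall = ε × PW = 0.25 × 28.3 = 7.1 mm.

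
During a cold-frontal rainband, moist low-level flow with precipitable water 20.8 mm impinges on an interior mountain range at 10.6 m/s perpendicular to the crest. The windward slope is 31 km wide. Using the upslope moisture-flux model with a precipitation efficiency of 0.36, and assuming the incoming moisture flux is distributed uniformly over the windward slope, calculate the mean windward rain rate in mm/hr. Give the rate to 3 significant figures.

R ≈ 9.22 mm/hr

Incoming column moisture flux per unit ridge length: F = V × PW = 10.6 × 20.8 = 220.48 mm·m/s.
Spread over the 31 km slope with efficiency ε = 0.36: R = ε·F/W = 0.36 × 220.48 / 31000 m = 2.560e-03 mm/s.
R = 2.560e-03 × 3600 = 9.22 mm/hr.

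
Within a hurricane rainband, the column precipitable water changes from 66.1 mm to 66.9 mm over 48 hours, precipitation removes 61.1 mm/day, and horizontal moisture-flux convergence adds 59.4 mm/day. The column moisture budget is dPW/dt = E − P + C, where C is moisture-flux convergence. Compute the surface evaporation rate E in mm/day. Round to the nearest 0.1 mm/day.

dPW/dt = (66.9 − 66.1) mm / (48/24 day) = +0.400 mm/day.
E = dPW/dt + P − C = (+0.400) + 61.1 − (59.4) = 2.1 mm/day.

E ≈ 2.1 mm/day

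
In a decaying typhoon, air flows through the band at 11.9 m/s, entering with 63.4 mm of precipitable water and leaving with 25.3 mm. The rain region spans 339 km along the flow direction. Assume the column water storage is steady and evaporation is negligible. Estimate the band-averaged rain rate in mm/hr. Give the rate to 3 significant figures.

Column moisture flux per unit crosswind length is F = V × PW.
Inflow: F_in = 11.9 × 63.4 = 754.46 mm·m/s
Outflow: F_out = 11.9 × 25.3 = 301.07 mm·m/s
Steady-state rate R = (F_in − F_out)/L = (754.46 − 301.07) / 339000 m = 1.337e-03 mm/s.
R = 1.337e-03 × 3600 = 4.81 mm/hr.

R ≈ 4.81 mm/hr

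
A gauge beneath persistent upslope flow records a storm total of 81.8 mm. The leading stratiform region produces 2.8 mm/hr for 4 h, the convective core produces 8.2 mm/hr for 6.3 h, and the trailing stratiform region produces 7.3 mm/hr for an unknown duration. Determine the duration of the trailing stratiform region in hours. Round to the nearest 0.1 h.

duration ≈ 2.6 h

Known phases: 2.8 × 4 + 8.2 × 6.3 = 11.2 + 51.66 = 62.86 mm.
Remaining depth = 81.8 − 62.86 = 18.94 mm.
Duration = 18.94 / 7.3 = 2.6 h.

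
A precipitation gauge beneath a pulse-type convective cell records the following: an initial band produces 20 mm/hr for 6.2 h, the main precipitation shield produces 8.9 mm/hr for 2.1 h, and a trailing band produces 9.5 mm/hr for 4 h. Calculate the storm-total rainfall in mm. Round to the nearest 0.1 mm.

total ≈ 180.7 mm

Total = Σ Rᵢ Δtᵢ = 20 × 6.2 + 8.9 × 2.1 + 9.5 × 4
      = 124 + 18.69 + 38 = 180.7 mm.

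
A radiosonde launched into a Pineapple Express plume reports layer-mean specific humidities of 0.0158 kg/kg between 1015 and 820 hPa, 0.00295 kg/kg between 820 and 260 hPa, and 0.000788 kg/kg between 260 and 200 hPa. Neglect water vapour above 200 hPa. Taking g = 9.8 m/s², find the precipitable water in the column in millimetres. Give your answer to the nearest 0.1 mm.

Precipitable water is the column-integrated vapour mass per unit area: PW = (1/g) Σ q̄ Δp, with q in kg/kg and Δp in Pa (1 kg/m² of water = 1 mm).
Layer 1015–820 hPa: Δp = 195 hPa = 19500 Pa, q̄ = 0.0158 kg/kg → 0.0158 × 19500 / 9.8 = 31.44 mm
Layer 820–260 hPa: Δp = 560 hPa = 56000 Pa, q̄ = 0.00295 kg/kg → 0.00295 × 56000 / 9.8 = 16.86 mm
Layer 260–200 hPa: Δp = 60 hPa = 6000 Pa, q̄ = 0.000788 kg/kg → 0.000788 × 6000 / 9.8 = 0.48 mm
PW = 31.44 + 16.86 + 0.48 = 48.78 ≈ 48.8 mm.

PW ≈ 48.8 mm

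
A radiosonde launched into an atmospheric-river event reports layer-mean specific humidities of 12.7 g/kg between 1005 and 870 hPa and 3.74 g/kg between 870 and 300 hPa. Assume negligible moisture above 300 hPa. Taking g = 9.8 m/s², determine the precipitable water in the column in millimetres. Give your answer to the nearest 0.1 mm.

Precipitable water is the column-integrated vapour mass per unit area: PW = (1/g) Σ q̄ Δp, with q in kg/kg and Δp in Pa (1 kg/m² of water = 1 mm).
Layer 1005–870 hPa: Δp = 135 hPa = 13500 Pa, q̄ = 0.0127 kg/kg → 0.0127 × 13500 / 9.8 = 17.49 mm
Layer 870–300 hPa: Δp = 570 hPa = 57000 Pa, q̄ = 0.00374 kg/kg → 0.00374 × 57000 / 9.8 = 21.75 mm
PW = 17.49 + 21.75 = 39.24 ≈ 39.2 mm.

PW ≈ 39.2 mm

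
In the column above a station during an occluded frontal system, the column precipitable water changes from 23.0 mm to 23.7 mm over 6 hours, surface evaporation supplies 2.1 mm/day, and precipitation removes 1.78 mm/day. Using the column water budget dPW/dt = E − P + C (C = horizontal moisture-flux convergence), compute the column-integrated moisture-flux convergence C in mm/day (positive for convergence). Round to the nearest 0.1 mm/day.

C ≈ 2.5 mm/day

dPW/dt = (23.7 − 23.0) mm / (6/24 day) = +2.800 mm/day.
C = dPW/dt − E + P = (+2.800) − 2.1 + 1.78 = 2.5 mm/day.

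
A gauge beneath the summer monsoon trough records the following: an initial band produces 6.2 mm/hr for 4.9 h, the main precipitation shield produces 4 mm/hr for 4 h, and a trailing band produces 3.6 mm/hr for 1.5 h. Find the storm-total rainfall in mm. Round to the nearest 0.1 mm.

total ≈ 51.8 mm

Total = Σ Rᵢ Δtᵢ = 6.2 × 4.9 + 4 × 4 + 3.6 × 1.5
      = 30.38 + 16 + 5.4 = 51.8 mm.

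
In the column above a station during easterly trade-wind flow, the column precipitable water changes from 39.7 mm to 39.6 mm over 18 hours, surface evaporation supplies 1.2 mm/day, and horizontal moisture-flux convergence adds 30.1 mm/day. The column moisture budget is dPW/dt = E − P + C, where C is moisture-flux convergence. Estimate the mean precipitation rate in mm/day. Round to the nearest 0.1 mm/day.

dPW/dt = (39.6 − 39.7) mm / (18/24 day) = -0.133 mm/day.
P = E + C − dPW/dt = 1.2 + (30.1) − (-0.133) = 31.4 mm/day.

P ≈ 31.4 mm/day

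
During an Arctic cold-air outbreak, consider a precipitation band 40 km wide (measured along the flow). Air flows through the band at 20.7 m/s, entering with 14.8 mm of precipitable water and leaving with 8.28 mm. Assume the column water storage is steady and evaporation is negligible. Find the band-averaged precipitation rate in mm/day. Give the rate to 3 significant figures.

Column moisture flux per unit crosswind length is F = V × PW.
Inflow: F_in = 20.7 × 14.8 = 306.36 mm·m/s
Outflow: F_out = 20.7 × 8.28 = 171.396 mm·m/s
Steady-state rate R = (F_in − F_out)/L = (306.36 − 171.396) / 40000 m = 3.374e-03 mm/s.
R = 3.374e-03 × 3600 × 24 = 292 mm/day.

R ≈ 292 mm/day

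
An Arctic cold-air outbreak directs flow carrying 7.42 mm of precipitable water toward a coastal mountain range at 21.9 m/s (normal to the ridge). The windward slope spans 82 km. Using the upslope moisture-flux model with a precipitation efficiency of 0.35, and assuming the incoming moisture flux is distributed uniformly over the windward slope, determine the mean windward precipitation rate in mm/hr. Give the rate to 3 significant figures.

R ≈ 2.50 mm/hr

Incoming column moisture flux per unit ridge length: F = V × PW = 21.9 × 7.42 = 162.498 mm·m/s.
Spread over the 82 km slope with efficiency ε = 0.35: R = ε·F/W = 0.35 × 162.498 / 82000 m = 6.936e-04 mm/s.
R = 6.936e-04 × 3600 = 2.50 mm/hr.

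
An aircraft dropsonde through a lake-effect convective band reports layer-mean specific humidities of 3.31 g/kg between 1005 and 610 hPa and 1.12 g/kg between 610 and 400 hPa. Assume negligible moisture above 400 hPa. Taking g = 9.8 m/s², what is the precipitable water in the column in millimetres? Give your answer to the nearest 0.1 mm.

PW ≈ 15.7 mm

Precipitable water is the column-integrated vapour mass per unit area: PW = (1/g) Σ q̄ Δp, with q in kg/kg and Δp in Pa (1 kg/m² of water = 1 mm).
Layer 1005–610 hPa: Δp = 395 hPa = 39500 Pa, q̄ = 0.00331 kg/kg → 0.00331 × 39500 / 9.8 = 13.34 mm
Layer 610–400 hPa: Δp = 210 hPa = 21000 Pa, q̄ = 0.00112 kg/kg → 0.00112 × 21000 / 9.8 = 2.40 mm
PW = 13.34 + 2.40 = 15.74 ≈ 15.7 mm.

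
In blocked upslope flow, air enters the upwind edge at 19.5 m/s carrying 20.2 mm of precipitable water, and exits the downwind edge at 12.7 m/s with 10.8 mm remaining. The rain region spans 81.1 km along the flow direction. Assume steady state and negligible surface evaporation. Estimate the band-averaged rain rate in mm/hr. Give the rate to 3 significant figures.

Column moisture flux per unit crosswind length is F = V × PW.
Inflow: F_in = 19.5 × 20.2 = 393.9 mm·m/s
Outflow: F_out = 12.7 × 10.8 = 137.16 mm·m/s
Steady-state rate R = (F_in − F_out)/L = (393.9 − 137.16) / 81100 m = 3.166e-03 mm/s.
R = 3.166e-03 × 3600 = 11.4 mm/hr.

R ≈ 11.4 mm/hr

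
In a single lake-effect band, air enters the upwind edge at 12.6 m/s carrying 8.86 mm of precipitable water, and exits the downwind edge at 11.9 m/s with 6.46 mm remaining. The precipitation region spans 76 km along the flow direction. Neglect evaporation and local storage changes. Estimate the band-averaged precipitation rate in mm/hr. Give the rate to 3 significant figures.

R ≈ 1.65 mm/hr

Column moisture flux per unit crosswind length is F = V × PW.
Inflow: F_in = 12.6 × 8.86 = 111.636 mm·m/s
Outflow: F_out = 11.9 × 6.46 = 76.874 mm·m/s
Steady-state rate R = (F_in − F_out)/L = (111.636 − 76.874) / 76000 m = 4.574e-04 mm/s.
R = 4.574e-04 × 3600 = 1.65 mm/hr.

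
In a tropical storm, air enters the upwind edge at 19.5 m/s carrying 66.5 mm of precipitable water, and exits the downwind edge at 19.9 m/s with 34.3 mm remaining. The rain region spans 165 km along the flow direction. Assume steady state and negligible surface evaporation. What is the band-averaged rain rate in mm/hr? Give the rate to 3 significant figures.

Column moisture flux per unit crosswind length is F = V × PW.
Inflow: F_in = 19.5 × 66.5 = 1296.75 mm·m/s
Outflow: F_out = 19.9 × 34.3 = 682.57 mm·m/s
Steady-state rate R = (F_in − F_out)/L = (1296.75 − 682.57) / 165000 m = 3.722e-03 mm/s.
R = 3.722e-03 × 3600 = 13.4 mm/hr.

R ≈ 13.4 mm/hr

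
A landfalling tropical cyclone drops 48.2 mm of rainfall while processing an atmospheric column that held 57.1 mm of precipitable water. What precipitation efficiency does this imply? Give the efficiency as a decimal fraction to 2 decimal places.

ε = rainfall / PW = 48.2 / 57.1 = 0.84.

ε ≈ 0.84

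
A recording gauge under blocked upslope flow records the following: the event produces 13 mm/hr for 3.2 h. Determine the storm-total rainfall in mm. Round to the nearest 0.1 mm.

Total = Σ Rᵢ Δtᵢ = 13 × 3.2
      = 41.6 = 41.6 mm.

total ≈ 41.6 mm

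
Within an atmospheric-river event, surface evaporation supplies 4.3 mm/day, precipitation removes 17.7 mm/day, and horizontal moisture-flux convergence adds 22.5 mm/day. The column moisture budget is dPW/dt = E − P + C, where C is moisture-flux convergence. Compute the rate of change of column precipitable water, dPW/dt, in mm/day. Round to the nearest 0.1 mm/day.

dPW/dt ≈ 9.1 mm/day

dPW/dt = E − P + C = 4.3 − 17.7 + (22.5) = 9.1 mm/day.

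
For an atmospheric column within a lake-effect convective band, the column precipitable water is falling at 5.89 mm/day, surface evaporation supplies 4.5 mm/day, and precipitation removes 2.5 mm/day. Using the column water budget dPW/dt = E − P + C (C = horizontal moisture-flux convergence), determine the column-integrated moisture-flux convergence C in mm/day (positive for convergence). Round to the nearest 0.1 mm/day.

dPW/dt = -5.89 mm/day.
C = dPW/dt − E + P = (-5.89) − 4.5 + 2.5 = -7.9 mm/day.

C ≈ -7.9 mm/day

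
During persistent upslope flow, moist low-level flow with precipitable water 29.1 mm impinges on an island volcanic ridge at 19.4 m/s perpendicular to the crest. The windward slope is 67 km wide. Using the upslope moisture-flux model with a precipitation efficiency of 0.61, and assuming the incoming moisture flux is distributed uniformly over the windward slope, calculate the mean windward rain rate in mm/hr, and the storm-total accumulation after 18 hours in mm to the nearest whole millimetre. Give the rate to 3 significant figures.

R ≈ 18.5 mm/hr; total ≈ 333 mm

Incoming column moisture flux per unit ridge length: F = V × PW = 19.4 × 29.1 = 564.54 mm·m/s.
Spread over the 67 km slope with efficiency ε = 0.61: R = ε·F/W = 0.61 × 564.54 / 67000 m = 5.140e-03 mm/s.
R = 5.140e-03 × 3600 = 18.5 mm/hr.
Over 18 h: total = 18.5 × 18 = 333 mm.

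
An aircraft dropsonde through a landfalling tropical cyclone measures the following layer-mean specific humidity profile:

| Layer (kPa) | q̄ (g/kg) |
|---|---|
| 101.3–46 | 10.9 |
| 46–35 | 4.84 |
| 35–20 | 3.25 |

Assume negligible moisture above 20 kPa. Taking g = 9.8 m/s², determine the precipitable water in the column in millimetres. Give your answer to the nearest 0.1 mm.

PW ≈ 71.9 mm

Precipitable water is the column-integrated vapour mass per unit area: PW = (1/g) Σ q̄ Δp, with q in kg/kg and Δp in Pa (1 kg/m² of water = 1 mm).
Layer 101.3–46 kPa: Δp = 553 hPa = 55300 Pa, q̄ = 0.0109 kg/kg → 0.0109 × 55300 / 9.8 = 61.51 mm
Layer 46–35 kPa: Δp = 110 hPa = 11000 Pa, q̄ = 0.00484 kg/kg → 0.00484 × 11000 / 9.8 = 5.43 mm
Layer 35–20 kPa: Δp = 150 hPa = 15000 Pa, q̄ = 0.00325 kg/kg → 0.00325 × 15000 / 9.8 = 4.97 mm
PW = 61.51 + 5.43 + 4.97 = 71.91 ≈ 71.9 mm.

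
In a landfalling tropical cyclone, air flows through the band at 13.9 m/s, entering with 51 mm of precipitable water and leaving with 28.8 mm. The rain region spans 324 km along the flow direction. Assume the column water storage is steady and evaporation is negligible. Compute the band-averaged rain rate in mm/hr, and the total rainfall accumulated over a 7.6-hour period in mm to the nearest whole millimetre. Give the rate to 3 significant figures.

R ≈ 3.43 mm/hr; total ≈ 26 mm

Column moisture flux per unit crosswind length is F = V × PW.
Inflow: F_in = 13.9 × 51 = 708.9 mm·m/s
Outflow: F_out = 13.9 × 28.8 = 400.32 mm·m/s
Steady-state rate R = (F_in − F_out)/L = (708.9 − 400.32) / 324000 m = 9.524e-04 mm/s.
R = 9.524e-04 × 3600 = 3.43 mm/hr.
Over 7.6 h: total = 3.43 × 7.6 = 26.068 ≈ 26 mm.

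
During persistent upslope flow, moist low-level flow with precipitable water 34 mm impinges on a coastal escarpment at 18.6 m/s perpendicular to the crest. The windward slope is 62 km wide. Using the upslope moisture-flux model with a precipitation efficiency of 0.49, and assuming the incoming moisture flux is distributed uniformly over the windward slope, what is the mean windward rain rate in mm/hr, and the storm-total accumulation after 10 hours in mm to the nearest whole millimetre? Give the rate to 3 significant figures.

R ≈ 18.0 mm/hr; total ≈ 180 mm

Incoming column moisture flux per unit ridge length: F = V × PW = 18.6 × 34 = 632.4 mm·m/s.
Spread over the 62 km slope with efficiency ε = 0.49: R = ε·F/W = 0.49 × 632.4 / 62000 m = 4.998e-03 mm/s.
R = 4.998e-03 × 3600 = 18.0 mm/hr.
Over 10 h: total = 18.0 × 10 = 180 mm.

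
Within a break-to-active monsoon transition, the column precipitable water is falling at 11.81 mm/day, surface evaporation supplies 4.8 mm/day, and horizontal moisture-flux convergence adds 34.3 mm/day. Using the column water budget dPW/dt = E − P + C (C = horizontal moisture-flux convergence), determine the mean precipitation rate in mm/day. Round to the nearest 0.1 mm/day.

P ≈ 50.9 mm/day

dPW/dt = -11.81 mm/day.
P = E + C − dPW/dt = 4.8 + (34.3) − (-11.81) = 50.9 mm/day.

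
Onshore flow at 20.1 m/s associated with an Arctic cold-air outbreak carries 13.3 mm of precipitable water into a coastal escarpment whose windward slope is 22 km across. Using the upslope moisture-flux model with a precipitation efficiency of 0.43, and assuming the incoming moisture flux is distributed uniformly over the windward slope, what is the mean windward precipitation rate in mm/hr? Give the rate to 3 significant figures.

Incoming column moisture flux per unit ridge length: F = V × PW = 20.1 × 13.3 = 267.33 mm·m/s.
Spread over the 22 km slope with efficiency ε = 0.43: R = ε·F/W = 0.43 × 267.33 / 22000 m = 5.225e-03 mm/s.
R = 5.225e-03 × 3600 = 18.8 mm/hr.

R ≈ 18.8 mm/hr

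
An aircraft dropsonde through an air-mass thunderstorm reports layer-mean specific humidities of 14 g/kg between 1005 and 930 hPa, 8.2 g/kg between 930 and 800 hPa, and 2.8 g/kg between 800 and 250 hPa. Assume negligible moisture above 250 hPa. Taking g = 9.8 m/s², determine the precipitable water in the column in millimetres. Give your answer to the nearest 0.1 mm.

Precipitable water is the column-integrated vapour mass per unit area: PW = (1/g) Σ q̄ Δp, with q in kg/kg and Δp in Pa (1 kg/m² of water = 1 mm).
Layer 1005–930 hPa: Δp = 75 hPa = 7500 Pa, q̄ = 0.014 kg/kg → 0.014 × 7500 / 9.8 = 10.71 mm
Layer 930–800 hPa: Δp = 130 hPa = 13000 Pa, q̄ = 0.0082 kg/kg → 0.0082 × 13000 / 9.8 = 10.88 mm
Layer 800–250 hPa: Δp = 550 hPa = 55000 Pa, q̄ = 0.0028 kg/kg → 0.0028 × 55000 / 9.8 = 15.71 mm
PW = 10.71 + 10.88 + 15.71 = 37.30 ≈ 37.3 mm.

PW ≈ 37.3 mm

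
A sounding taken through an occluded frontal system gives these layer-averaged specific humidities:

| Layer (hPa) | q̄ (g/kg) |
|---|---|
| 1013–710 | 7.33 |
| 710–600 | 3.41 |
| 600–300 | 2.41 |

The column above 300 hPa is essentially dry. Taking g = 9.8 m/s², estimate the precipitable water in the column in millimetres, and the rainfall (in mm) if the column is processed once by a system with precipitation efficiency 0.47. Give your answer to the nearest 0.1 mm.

PW ≈ 33.9 mm; rainfall ≈ 15.9 mm

Precipitable water is the column-integrated vapour mass per unit area: PW = (1/g) Σ q̄ Δp, with q in kg/kg and Δp in Pa (1 kg/m² of water = 1 mm).
Layer 1013–710 hPa: Δp = 303 hPa = 30300 Pa, q̄ = 0.00733 kg/kg → 0.00733 × 30300 / 9.8 = 22.66 mm
Layer 710–600 hPa: Δp = 110 hPa = 11000 Pa, q̄ = 0.00341 kg/kg → 0.00341 × 11000 / 9.8 = 3.83 mm
Layer 600–300 hPa: Δp = 300 hPa = 30000 Pa, q̄ = 0.00241 kg/kg → 0.00241 × 30000 / 9.8 = 7.38 mm
PW = 22.66 + 3.83 + 7.38 = 33.87 ≈ 33.9 mm.
Rainfall = ε × PW = 0.47 × 33.9 = 15.9 mm.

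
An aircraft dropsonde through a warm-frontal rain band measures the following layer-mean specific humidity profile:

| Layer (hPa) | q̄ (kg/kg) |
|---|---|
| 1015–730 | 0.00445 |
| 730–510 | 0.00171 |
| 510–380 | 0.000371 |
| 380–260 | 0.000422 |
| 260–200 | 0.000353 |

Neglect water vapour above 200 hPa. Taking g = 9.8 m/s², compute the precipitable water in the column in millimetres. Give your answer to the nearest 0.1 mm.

PW ≈ 18.0 mm

Precipitable water is the column-integrated vapour mass per unit area: PW = (1/g) Σ q̄ Δp, with q in kg/kg and Δp in Pa (1 kg/m² of water = 1 mm).
Layer 1015–730 hPa: Δp = 285 hPa = 28500 Pa, q̄ = 0.00445 kg/kg → 0.00445 × 28500 / 9.8 = 12.94 mm
Layer 730–510 hPa: Δp = 220 hPa = 22000 Pa, q̄ = 0.00171 kg/kg → 0.00171 × 22000 / 9.8 = 3.84 mm
Layer 510–380 hPa: Δp = 130 hPa = 13000 Pa, q̄ = 0.000371 kg/kg → 0.000371 × 13000 / 9.8 = 0.49 mm
Layer 380–260 hPa: Δp = 120 hPa = 12000 Pa, q̄ = 0.000422 kg/kg → 0.000422 × 12000 / 9.8 = 0.52 mm
Layer 260–200 hPa: Δp = 60 hPa = 6000 Pa, q̄ = 0.000353 kg/kg → 0.000353 × 6000 / 9.8 = 0.22 mm
PW = 12.94 + 3.84 + 0.49 + 0.52 + 0.22 = 18.01 ≈ 18.0 mm.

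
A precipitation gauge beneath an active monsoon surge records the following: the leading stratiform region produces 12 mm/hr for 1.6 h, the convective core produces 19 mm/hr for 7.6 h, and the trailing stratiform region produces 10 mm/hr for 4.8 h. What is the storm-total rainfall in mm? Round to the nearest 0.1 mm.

Total = Σ Rᵢ Δtᵢ = 12 × 1.6 + 19 × 7.6 + 10 × 4.8
      = 19.2 + 144.4 + 48 = 211.6 mm.

total ≈ 211.6 mm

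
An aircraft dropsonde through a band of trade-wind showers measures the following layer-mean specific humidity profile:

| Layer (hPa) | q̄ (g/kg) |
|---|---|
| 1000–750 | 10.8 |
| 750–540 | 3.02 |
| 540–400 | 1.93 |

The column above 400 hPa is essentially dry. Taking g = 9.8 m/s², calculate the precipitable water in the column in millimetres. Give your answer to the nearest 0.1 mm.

PW ≈ 36.8 mm

Precipitable water is the column-integrated vapour mass per unit area: PW = (1/g) Σ q̄ Δp, with q in kg/kg and Δp in Pa (1 kg/m² of water = 1 mm).
Layer 1000–750 hPa: Δp = 250 hPa = 25000 Pa, q̄ = 0.0108 kg/kg → 0.0108 × 25000 / 9.8 = 27.55 mm
Layer 750–540 hPa: Δp = 210 hPa = 21000 Pa, q̄ = 0.00302 kg/kg → 0.00302 × 21000 / 9.8 = 6.47 mm
Layer 540–400 hPa: Δp = 140 hPa = 14000 Pa, q̄ = 0.00193 kg/kg → 0.00193 × 14000 / 9.8 = 2.76 mm
PW = 27.55 + 6.47 + 2.76 = 36.78 ≈ 36.8 mm.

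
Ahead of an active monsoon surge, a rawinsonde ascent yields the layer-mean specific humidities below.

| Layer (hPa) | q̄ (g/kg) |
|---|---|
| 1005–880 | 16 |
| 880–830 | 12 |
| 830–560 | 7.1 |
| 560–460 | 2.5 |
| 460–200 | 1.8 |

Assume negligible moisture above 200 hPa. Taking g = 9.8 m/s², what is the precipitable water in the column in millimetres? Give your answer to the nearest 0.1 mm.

PW ≈ 53.4 mm

Precipitable water is the column-integrated vapour mass per unit area: PW = (1/g) Σ q̄ Δp, with q in kg/kg and Δp in Pa (1 kg/m² of water = 1 mm).
Layer 1005–880 hPa: Δp = 125 hPa = 12500 Pa, q̄ = 0.016 kg/kg → 0.016 × 12500 / 9.8 = 20.41 mm
Layer 880–830 hPa: Δp = 50 hPa = 5000 Pa, q̄ = 0.012 kg/kg → 0.012 × 5000 / 9.8 = 6.12 mm
Layer 830–560 hPa: Δp = 270 hPa = 27000 Pa, q̄ = 0.0071 kg/kg → 0.0071 × 27000 / 9.8 = 19.56 mm
Layer 560–460 hPa: Δp = 100 hPa = 10000 Pa, q̄ = 0.0025 kg/kg → 0.0025 × 10000 / 9.8 = 2.55 mm
Layer 460–200 hPa: Δp = 260 hPa = 26000 Pa, q̄ = 0.0018 kg/kg → 0.0018 × 26000 / 9.8 = 4.78 mm
PW = 20.41 + 6.12 + 19.56 + 2.55 + 4.78 = 53.42 ≈ 53.4 mm.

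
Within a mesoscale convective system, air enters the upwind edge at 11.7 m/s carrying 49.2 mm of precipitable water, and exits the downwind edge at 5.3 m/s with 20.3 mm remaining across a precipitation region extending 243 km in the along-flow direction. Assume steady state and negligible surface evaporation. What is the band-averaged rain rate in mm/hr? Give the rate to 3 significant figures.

Column moisture flux per unit crosswind length is F = V × PW.
Inflow: F_in = 11.7 × 49.2 = 575.64 mm·m/s
Outflow: F_out = 5.3 × 20.3 = 107.59 mm·m/s
Steady-state rate R = (F_in − F_out)/L = (575.64 − 107.59) / 243000 m = 1.926e-03 mm/s.
R = 1.926e-03 × 3600 = 6.93 mm/hr.

R ≈ 6.93 mm/hr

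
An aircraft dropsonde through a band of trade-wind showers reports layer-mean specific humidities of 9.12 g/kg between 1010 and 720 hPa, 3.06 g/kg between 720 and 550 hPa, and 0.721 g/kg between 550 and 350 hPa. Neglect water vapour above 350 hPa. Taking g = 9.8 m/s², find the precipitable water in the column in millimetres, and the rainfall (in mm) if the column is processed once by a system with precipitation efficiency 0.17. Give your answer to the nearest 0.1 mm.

PW ≈ 33.8 mm; rainfall ≈ 5.7 mm

Precipitable water is the column-integrated vapour mass per unit area: PW = (1/g) Σ q̄ Δp, with q in kg/kg and Δp in Pa (1 kg/m² of water = 1 mm).
Layer 1010–720 hPa: Δp = 290 hPa = 29000 Pa, q̄ = 0.00912 kg/kg → 0.00912 × 29000 / 9.8 = 26.99 mm
Layer 720–550 hPa: Δp = 170 hPa = 17000 Pa, q̄ = 0.00306 kg/kg → 0.00306 × 17000 / 9.8 = 5.31 mm
Layer 550–350 hPa: Δp = 200 hPa = 20000 Pa, q̄ = 0.000721 kg/kg → 0.000721 × 20000 / 9.8 = 1.47 mm
PW = 26.99 + 5.31 + 1.47 = 33.77 ≈ 33.8 mm.
Rainfall = ε × PW = 0.17 × 33.8 = 5.7 mm.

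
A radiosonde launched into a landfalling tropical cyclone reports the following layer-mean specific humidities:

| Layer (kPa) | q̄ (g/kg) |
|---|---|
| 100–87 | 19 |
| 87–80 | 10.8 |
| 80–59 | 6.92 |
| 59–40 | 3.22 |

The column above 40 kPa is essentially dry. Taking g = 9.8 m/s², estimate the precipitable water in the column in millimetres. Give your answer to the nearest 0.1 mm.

PW ≈ 54.0 mm

Precipitable water is the column-integrated vapour mass per unit area: PW = (1/g) Σ q̄ Δp, with q in kg/kg and Δp in Pa (1 kg/m² of water = 1 mm).
Layer 100–87 kPa: Δp = 130 hPa = 13000 Pa, q̄ = 0.019 kg/kg → 0.019 × 13000 / 9.8 = 25.20 mm
Layer 87–80 kPa: Δp = 70 hPa = 7000 Pa, q̄ = 0.0108 kg/kg → 0.0108 × 7000 / 9.8 = 7.71 mm
Layer 80–59 kPa: Δp = 210 hPa = 21000 Pa, q̄ = 0.00692 kg/kg → 0.00692 × 21000 / 9.8 = 14.83 mm
Layer 59–40 kPa: Δp = 190 hPa = 19000 Pa, q̄ = 0.00322 kg/kg → 0.00322 × 19000 / 9.8 = 6.24 mm
PW = 25.20 + 7.71 + 14.83 + 6.24 = 53.98 ≈ 54.0 mm.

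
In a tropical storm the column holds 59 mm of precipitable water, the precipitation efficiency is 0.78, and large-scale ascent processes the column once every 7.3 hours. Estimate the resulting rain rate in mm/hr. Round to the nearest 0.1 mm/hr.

Each overturning extracts ε × PW = 0.78 × 59 = 46.02 mm.
Rate = ε·PW / τ = 46.02 / 7.3 h = 6.3 mm/hr.

R ≈ 6.3 mm/hr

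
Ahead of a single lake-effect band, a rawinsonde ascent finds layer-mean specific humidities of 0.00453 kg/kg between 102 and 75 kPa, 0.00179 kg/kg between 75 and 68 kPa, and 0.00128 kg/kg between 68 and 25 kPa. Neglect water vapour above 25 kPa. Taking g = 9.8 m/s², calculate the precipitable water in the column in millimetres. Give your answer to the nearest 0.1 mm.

PW ≈ 19.4 mm

Precipitable water is the column-integrated vapour mass per unit area: PW = (1/g) Σ q̄ Δp, with q in kg/kg and Δp in Pa (1 kg/m² of water = 1 mm).
Layer 102–75 kPa: Δp = 270 hPa = 27000 Pa, q̄ = 0.00453 kg/kg → 0.00453 × 27000 / 9.8 = 12.48 mm
Layer 75–68 kPa: Δp = 70 hPa = 7000 Pa, q̄ = 0.00179 kg/kg → 0.00179 × 7000 / 9.8 = 1.28 mm
Layer 68–25 kPa: Δp = 430 hPa = 43000 Pa, q̄ = 0.00128 kg/kg → 0.00128 × 43000 / 9.8 = 5.62 mm
PW = 12.48 + 1.28 + 5.62 = 19.38 ≈ 19.4 mm.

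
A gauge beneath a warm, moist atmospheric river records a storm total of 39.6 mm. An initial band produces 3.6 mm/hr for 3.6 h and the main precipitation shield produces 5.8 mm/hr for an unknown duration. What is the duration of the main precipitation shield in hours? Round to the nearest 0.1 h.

Known phases: 3.6 × 3.6 = 12.96 mm.
Remaining depth = 39.6 − 12.96 = 26.64 mm.
Duration = 26.64 / 5.8 = 4.6 h.

duration ≈ 4.6 h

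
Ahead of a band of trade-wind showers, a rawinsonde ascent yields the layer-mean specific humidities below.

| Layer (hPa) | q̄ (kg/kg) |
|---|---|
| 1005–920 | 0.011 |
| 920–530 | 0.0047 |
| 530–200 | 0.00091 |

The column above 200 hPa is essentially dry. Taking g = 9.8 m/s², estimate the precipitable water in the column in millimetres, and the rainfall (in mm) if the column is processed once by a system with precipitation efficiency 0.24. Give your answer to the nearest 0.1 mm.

PW ≈ 31.3 mm; rainfall ≈ 7.5 mm

Precipitable water is the column-integrated vapour mass per unit area: PW = (1/g) Σ q̄ Δp, with q in kg/kg and Δp in Pa (1 kg/m² of water = 1 mm).
Layer 1005–920 hPa: Δp = 85 hPa = 8500 Pa, q̄ = 0.011 kg/kg → 0.011 × 8500 / 9.8 = 9.54 mm
Layer 920–530 hPa: Δp = 390 hPa = 39000 Pa, q̄ = 0.0047 kg/kg → 0.0047 × 39000 / 9.8 = 18.70 mm
Layer 530–200 hPa: Δp = 330 hPa = 33000 Pa, q̄ = 0.00091 kg/kg → 0.00091 × 33000 / 9.8 = 3.06 mm
PW = 9.54 + 18.70 + 3.06 = 31.30 ≈ 31.3 mm.
Rainfall = ε × PW = 0.24 × 31.3 = 7.5 mm.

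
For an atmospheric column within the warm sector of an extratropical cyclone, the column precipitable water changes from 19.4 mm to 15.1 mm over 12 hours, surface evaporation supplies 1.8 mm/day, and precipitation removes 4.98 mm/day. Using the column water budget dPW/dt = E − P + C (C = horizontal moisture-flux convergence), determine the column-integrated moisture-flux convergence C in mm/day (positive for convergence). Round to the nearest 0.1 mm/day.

C ≈ -5.4 mm/day

dPW/dt = (15.1 − 19.4) mm / (12/24 day) = -8.600 mm/day.
C = dPW/dt − E + P = (-8.600) − 1.8 + 4.98 = -5.4 mm/day.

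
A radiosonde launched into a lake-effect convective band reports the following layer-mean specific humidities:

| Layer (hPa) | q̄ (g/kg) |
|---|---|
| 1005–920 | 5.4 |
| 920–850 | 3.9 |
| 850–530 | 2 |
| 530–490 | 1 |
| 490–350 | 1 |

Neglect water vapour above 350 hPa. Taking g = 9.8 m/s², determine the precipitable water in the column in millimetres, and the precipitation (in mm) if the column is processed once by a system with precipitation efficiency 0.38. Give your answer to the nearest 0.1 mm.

PW ≈ 15.8 mm; precipitation ≈ 6.0 mm

Precipitable water is the column-integrated vapour mass per unit area: PW = (1/g) Σ q̄ Δp, with q in kg/kg and Δp in Pa (1 kg/m² of water = 1 mm).
Layer 1005–920 hPa: Δp = 85 hPa = 8500 Pa, q̄ = 0.0054 kg/kg → 0.0054 × 8500 / 9.8 = 4.68 mm
Layer 920–850 hPa: Δp = 70 hPa = 7000 Pa, q̄ = 0.0039 kg/kg → 0.0039 × 7000 / 9.8 = 2.79 mm
Layer 850–530 hPa: Δp = 320 hPa = 32000 Pa, q̄ = 0.002 kg/kg → 0.002 × 32000 / 9.8 = 6.53 mm
Layer 530–490 hPa: Δp = 40 hPa = 4000 Pa, q̄ = 0.001 kg/kg → 0.001 × 4000 / 9.8 = 0.41 mm
Layer 490–350 hPa: Δp = 140 hPa = 14000 Pa, q̄ = 0.001 kg/kg → 0.001 × 14000 / 9.8 = 1.43 mm
PW = 4.68 + 2.79 + 6.53 + 0.41 + 1.43 = 15.84 ≈ 15.8 mm.
Precipitation = ε × PW = 0.38 × 15.8 = 6.0 mm.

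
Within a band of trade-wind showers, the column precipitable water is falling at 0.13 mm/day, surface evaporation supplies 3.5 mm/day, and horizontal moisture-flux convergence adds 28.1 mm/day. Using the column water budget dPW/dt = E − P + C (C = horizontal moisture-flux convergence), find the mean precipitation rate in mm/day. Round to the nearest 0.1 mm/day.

dPW/dt = -0.13 mm/day.
P = E + C − dPW/dt = 3.5 + (28.1) − (-0.13) = 31.7 mm/day.

P ≈ 31.7 mm/day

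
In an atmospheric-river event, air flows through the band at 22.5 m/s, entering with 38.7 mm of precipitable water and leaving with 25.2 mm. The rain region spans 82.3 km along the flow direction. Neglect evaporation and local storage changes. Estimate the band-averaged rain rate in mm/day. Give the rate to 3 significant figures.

R ≈ 319 mm/day

Column moisture flux per unit crosswind length is F = V × PW.
Inflow: F_in = 22.5 × 38.7 = 870.75 mm·m/s
Outflow: F_out = 22.5 × 25.2 = 567 mm·m/s
Steady-state rate R = (F_in − F_out)/L = (870.75 − 567) / 82300 m = 3.691e-03 mm/s.
R = 3.691e-03 × 3600 × 24 = 319 mm/day.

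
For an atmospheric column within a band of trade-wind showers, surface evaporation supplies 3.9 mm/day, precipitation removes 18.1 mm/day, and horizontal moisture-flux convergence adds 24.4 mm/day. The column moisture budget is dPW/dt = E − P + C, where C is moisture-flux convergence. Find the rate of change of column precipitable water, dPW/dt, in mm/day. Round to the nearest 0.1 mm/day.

dPW/dt = E − P + C = 3.9 − 18.1 + (24.4) = 10.2 mm/day.

dPW/dt ≈ 10.2 mm/day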